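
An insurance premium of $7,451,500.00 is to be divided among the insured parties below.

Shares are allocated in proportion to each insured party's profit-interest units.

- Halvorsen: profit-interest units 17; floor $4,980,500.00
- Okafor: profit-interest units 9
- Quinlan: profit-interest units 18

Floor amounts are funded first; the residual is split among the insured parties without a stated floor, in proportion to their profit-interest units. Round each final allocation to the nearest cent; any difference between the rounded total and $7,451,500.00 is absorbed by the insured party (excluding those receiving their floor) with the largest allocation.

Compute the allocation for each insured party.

Guaranteed amounts: Halvorsen $4,980,500.00. Balance $2,471,000.00.
Balance split over remaining profit-interest units 27: Okafor 823,666.6667 → $823,666.67; Quinlan 1,647,333.3333 → $1,647,333.33.

Halvorsen: $4,980,500.00 · Okafor: $823,666.67 · Quinlan: $1,647,333.33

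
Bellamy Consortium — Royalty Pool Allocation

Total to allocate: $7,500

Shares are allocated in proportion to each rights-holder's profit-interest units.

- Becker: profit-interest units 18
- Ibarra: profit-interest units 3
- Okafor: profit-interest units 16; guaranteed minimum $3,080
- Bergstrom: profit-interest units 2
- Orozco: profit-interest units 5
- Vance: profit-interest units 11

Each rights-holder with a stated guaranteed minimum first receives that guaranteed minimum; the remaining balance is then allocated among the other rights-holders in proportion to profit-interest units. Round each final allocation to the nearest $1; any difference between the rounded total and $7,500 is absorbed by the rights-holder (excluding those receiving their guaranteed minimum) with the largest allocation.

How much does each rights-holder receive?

Becker: $2,039 | Ibarra: $340 | Okafor: $3,080 | Bergstrom: $227 | Orozco: $567 | Vance: $1,247

Guaranteed amounts: Okafor $3,080. Balance $4,420.
Balance split over remaining profit-interest units 39: Becker 2,040.00 → $2,040; Ibarra 340.00 → $340; Bergstrom 226.67 → $227; Orozco 566.67 → $567; Vance 1,246.67 → $1,247.
Rounding difference −$1 applied to Becker → $2,039.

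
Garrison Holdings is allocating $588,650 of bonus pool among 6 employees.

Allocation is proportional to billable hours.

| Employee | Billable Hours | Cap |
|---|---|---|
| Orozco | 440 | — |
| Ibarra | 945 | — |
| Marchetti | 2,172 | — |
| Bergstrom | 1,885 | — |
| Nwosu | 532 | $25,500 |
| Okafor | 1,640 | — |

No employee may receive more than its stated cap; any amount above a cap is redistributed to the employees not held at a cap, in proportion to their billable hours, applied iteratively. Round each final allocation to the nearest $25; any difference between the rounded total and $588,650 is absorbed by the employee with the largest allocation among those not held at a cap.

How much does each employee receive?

Orozco: $35,000; Ibarra: $75,150; Marchetti: $172,700; Bergstrom: $149,900; Nwosu: $25,500; Okafor: $130,400

Sum of billable hours: 7,614.
Proportional shares (ignoring caps): Orozco 34,017.07; Ibarra 73,059.40; Marchetti 167,920.65; Bergstrom 145,732.24; Nwosu 41,129.73; Okafor 126,790.91.
Held at cap: Nwosu ($25,500); residual $563,150 reallocated over remaining billable hours 7,082.
Remaining shares: Orozco 34,988.14 → $35,000; Ibarra 75,144.98 → $75,150; Marchetti 172,714.18 → $172,725; Bergstrom 149,892.37 → $149,900; Okafor 130,410.34 → $130,400.
Rounding difference −$25 applied to Marchetti → $172,700.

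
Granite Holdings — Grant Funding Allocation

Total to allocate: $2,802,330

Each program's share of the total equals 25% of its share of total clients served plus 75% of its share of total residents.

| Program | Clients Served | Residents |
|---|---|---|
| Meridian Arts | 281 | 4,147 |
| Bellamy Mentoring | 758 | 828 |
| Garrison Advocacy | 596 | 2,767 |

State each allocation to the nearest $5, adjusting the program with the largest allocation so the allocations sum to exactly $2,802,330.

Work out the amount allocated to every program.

Meridian Arts: $1,246,205 · Bellamy Mentoring: $549,575 · Garrison Advocacy: $1,006,550

Totals — clients served 1,635, residents 7,742.
Blended shares (25% clients served + 75% residents): Meridian Arts 0.4447; Bellamy Mentoring 0.1961; Garrison Advocacy 0.3592.
Unrounded shares: Meridian Arts 1,246,206.35; Bellamy Mentoring 549,576.07; Garrison Advocacy 1,006,547.59.
At nearest $5: Meridian Arts $1,246,205; Bellamy Mentoring $549,575; Garrison Advocacy $1,006,550. Sum = $2,802,330.
Sum already equals the total — no adjustment.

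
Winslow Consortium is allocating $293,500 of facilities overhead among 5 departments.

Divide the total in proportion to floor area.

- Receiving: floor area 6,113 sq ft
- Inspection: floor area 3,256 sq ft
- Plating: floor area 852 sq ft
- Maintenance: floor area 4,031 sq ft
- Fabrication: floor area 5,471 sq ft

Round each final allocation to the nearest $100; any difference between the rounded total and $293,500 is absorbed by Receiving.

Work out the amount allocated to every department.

Sum of floor area: 19,723.
Proportional shares: Receiving 6,113/19,723 × $293,500 = 90,968.18; Inspection 3,256/19,723 × $293,500 = 48,452.87; Plating 852/19,723 × $293,500 = 12,678.70; Maintenance 4,031/19,723 × $293,500 = 59,985.73; Fabrication 5,471/19,723 × $293,500 = 81,414.52.
After rounding ($100): Receiving $91,000; Inspection $48,500; Plating $12,700; Maintenance $60,000; Fabrication $81,400. Sum = $293,600.
Difference $293,500 − $293,600 = −$100 applied to Receiving: Receiving becomes $90,900.

Receiving: $90,900; Inspection: $48,500; Plating: $12,700; Maintenance: $60,000; Fabrication: $81,400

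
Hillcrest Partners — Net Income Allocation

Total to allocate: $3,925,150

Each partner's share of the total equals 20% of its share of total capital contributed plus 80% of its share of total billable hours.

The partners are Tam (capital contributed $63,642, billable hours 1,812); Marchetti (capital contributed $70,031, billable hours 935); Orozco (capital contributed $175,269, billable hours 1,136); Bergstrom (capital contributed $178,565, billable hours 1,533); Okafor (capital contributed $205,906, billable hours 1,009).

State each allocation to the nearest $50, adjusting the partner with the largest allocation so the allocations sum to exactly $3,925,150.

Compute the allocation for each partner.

Totals — capital contributed 693,413, billable hours 6,425.
Combined weights (20% capital contributed + 80% billable hours): Tam 0.2440; Marchetti 0.1366; Orozco 0.1920; Bergstrom 0.2424; Okafor 0.1850.
Proportional shares: Tam 957,637.83; Marchetti 536,250.71; Orozco 753,628.91; Bergstrom 951,388.04; Okafor 726,244.52.
After rounding ($50): Tam $957,650; Marchetti $536,250; Orozco $753,650; Bergstrom $951,400; Okafor $726,250. Sum = $3,925,200.
Difference $3,925,150 − $3,925,200 = −$50 applied to largest allocation (Tam): Tam becomes $957,600.

Tam: $957,600 · Marchetti: $536,250 · Orozco: $753,650 · Bergstrom: $951,400 · Okafor: $726,250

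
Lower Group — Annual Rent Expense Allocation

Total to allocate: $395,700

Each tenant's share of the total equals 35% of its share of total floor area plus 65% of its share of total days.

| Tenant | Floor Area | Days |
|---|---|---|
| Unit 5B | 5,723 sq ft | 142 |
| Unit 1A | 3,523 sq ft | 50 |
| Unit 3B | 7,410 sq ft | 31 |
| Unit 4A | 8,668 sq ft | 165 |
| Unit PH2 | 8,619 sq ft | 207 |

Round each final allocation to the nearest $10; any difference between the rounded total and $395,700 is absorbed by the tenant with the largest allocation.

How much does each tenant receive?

Unit 5B: $84,730; Unit 1A: $35,990; Unit 3B: $43,640; Unit 4A: $106,690; Unit PH2: $124,650

Totals — floor area 33,943, days 595.
Blended shares (35% floor area + 65% days): Unit 5B 0.2141; Unit 1A 0.0909; Unit 3B 0.1103; Unit 4A 0.2696; Unit PH2 0.3150.
Unrounded shares: Unit 5B 84,734.49; Unit 1A 35,988.49; Unit 3B 43,635.05; Unit 4A 106,693.13; Unit PH2 124,648.84.
At nearest $10: Unit 5B $84,730; Unit 1A $35,990; Unit 3B $43,640; Unit 4A $106,690; Unit PH2 $124,650. Sum = $395,700.
Rounded total matches; no reconciliation needed.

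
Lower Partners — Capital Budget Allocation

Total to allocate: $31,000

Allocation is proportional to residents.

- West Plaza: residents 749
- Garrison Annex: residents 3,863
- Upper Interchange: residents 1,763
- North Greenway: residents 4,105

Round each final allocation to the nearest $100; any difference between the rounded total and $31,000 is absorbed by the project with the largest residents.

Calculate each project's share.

Total residents = 10,480.
Raw shares: West Plaza 749/10,480 × $31,000 = 2,215.55; Garrison Annex 3,863/10,480 × $31,000 = 11,426.81; Upper Interchange 1,763/10,480 × $31,000 = 5,214.98; North Greenway 4,105/10,480 × $31,000 = 12,142.65.
After rounding ($100): West Plaza $2,200; Garrison Annex $11,400; Upper Interchange $5,200; North Greenway $12,100. Sum = $30,900.
Difference $31,000 − $30,900 = +$100 applied to largest residents (North Greenway): North Greenway becomes $12,200.

West Plaza: $2,200 · Garrison Annex: $11,400 · Upper Interchange: $5,200 · North Greenway: $12,200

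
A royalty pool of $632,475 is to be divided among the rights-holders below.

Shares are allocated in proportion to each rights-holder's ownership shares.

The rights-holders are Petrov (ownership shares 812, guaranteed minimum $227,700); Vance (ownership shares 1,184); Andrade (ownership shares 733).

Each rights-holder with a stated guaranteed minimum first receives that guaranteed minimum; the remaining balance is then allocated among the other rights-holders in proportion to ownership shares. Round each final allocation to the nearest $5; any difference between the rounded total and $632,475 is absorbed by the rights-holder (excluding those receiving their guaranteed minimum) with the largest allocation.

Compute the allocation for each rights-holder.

Fund the minimums — Petrov $227,700. Residual $404,775.
Residual split over remaining ownership shares 1,917: Vance 250,001.88 → $250,000; Andrade 154,773.12 → $154,775.

Petrov: $227,700 · Vance: $250,000 · Andrade: $154,775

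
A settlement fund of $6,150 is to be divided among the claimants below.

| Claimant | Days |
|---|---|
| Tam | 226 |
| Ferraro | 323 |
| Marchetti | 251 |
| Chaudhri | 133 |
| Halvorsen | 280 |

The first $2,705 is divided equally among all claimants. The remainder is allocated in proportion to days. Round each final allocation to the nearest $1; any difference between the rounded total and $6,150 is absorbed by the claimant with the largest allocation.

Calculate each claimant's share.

Tam: $1,183 · Ferraro: $1,458 · Marchetti: $1,254 · Chaudhri: $919 · Halvorsen: $1,336

$2,705 shared equally gives $541 per claimant.
Remainder $3,445 by days (total 1,213): Tam 641.85 → $642; Ferraro 917.34 → $917; Marchetti 712.86 → $713; Chaudhri 377.73 → $378; Halvorsen 795.22 → $795.
Totals: Tam $541 + $642 = $1,183; Ferraro $541 + $917 = $1,458; Marchetti $541 + $713 = $1,254; Chaudhri $541 + $378 = $919; Halvorsen $541 + $795 = $1,336.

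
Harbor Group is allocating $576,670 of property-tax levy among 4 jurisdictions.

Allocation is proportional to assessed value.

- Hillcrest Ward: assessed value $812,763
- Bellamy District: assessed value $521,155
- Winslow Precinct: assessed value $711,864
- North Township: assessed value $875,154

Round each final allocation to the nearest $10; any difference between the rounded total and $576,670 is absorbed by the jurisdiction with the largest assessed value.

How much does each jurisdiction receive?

Combined assessed value = 812,763 + 521,155 + 711,864 + 875,154 = 2,920,936.
Unrounded shares: Hillcrest Ward 160,460.91; Bellamy District 102,889.78; Winslow Precinct 140,540.78; North Township 172,778.54.
At nearest $10: Hillcrest Ward $160,460; Bellamy District $102,890; Winslow Precinct $140,540; North Township $172,780. Sum = $576,670.
Sum already equals the total — no adjustment.

Hillcrest Ward: $160,460; Bellamy District: $102,890; Winslow Precinct: $140,540; North Township: $172,780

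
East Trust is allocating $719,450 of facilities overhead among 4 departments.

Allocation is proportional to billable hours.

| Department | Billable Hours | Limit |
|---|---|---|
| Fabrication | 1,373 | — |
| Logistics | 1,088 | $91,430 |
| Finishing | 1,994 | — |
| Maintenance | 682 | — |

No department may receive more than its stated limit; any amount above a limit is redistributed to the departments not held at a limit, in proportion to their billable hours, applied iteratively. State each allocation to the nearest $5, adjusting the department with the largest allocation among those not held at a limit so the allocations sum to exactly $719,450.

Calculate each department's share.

Billable hours total: 5,137.
Unconstrained shares: Fabrication 192,292.16; Logistics 152,377.19; Finishing 279,264.80; Maintenance 95,515.85.
Cap binds for Logistics ($91,430); residual $628,020 reallocated over remaining billable hours 4,049.
Remaining shares: Fabrication 212,959.12 → $212,960; Finishing 309,279.30 → $309,280; Maintenance 105,781.59 → $105,780.

Fabrication: $212,960 | Logistics: $91,430 | Finishing: $309,280 | Maintenance: $105,780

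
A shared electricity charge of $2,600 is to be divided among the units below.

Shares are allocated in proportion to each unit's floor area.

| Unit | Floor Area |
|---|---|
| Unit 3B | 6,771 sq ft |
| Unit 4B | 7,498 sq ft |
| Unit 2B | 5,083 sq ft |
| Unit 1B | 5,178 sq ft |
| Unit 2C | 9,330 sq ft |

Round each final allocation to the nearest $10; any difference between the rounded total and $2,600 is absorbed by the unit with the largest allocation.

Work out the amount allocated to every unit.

Unit 3B: $520 · Unit 4B: $580 · Unit 2B: $390 · Unit 1B: $400 · Unit 2C: $710

Combined floor area = 33,860.
Proportional shares: Unit 3B 6,771/33,860 × $2,600 = 519.92; Unit 4B 7,498/33,860 × $2,600 = 575.75; Unit 2B 5,083/33,860 × $2,600 = 390.31; Unit 1B 5,178/33,860 × $2,600 = 397.60; Unit 2C 9,330/33,860 × $2,600 = 716.42.
After rounding ($10): Unit 3B $520; Unit 4B $580; Unit 2B $390; Unit 1B $400; Unit 2C $720. Sum = $2,610.
Difference $2,600 − $2,610 = −$10 applied to largest allocation (Unit 2C): Unit 2C becomes $710.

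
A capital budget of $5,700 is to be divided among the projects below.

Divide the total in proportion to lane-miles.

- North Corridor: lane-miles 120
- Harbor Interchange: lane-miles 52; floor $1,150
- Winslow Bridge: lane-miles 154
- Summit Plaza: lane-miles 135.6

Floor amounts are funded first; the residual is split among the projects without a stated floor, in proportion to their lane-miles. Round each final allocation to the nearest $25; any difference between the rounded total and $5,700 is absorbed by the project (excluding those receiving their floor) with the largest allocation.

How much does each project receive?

North Corridor: $1,325 | Harbor Interchange: $1,150 | Winslow Bridge: $1,725 | Summit Plaza: $1,500

Guaranteed amounts: Harbor Interchange $1,150. Residual $4,550.
Residual split over remaining lane-miles 409.6: North Corridor 1,333.01 → $1,325; Winslow Bridge 1,710.69 → $1,700; Summit Plaza 1,506.30 → $1,500.
Rounding difference +$25 applied to Winslow Bridge → $1,725.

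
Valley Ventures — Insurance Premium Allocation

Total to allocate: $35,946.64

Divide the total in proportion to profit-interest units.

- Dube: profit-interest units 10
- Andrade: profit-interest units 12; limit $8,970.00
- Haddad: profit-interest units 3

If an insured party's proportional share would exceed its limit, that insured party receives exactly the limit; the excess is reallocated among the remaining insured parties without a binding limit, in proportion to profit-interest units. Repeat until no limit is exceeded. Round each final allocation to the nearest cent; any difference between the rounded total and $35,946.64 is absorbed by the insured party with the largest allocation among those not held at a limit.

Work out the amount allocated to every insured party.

Combined profit-interest units = 25.
Pro-rata shares before constraints: Dube 14,378.6560; Andrade 17,254.3872; Haddad 4,313.5968.
Capped: Andrade ($8,970.00); remaining pool $26,976.64 reallocated over remaining profit-interest units 13.
Shares after redistribution: Dube 20,751.2615 → $20,751.26; Haddad 6,225.3785 → $6,225.38.

Dube: $20,751.26 · Andrade: $8,970.00 · Haddad: $6,225.38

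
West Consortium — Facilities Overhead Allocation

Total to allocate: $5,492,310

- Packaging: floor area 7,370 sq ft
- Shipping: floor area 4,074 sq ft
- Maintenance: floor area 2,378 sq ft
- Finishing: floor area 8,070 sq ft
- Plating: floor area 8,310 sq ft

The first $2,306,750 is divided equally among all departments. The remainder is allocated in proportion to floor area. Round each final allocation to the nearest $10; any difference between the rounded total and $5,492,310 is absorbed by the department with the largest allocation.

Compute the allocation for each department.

Packaging: $1,238,700 | Shipping: $891,060 | Maintenance: $712,170 | Finishing: $1,312,530 | Plating: $1,337,850

First tranche $2,306,750 split equally: $461,350 each.
Remainder $3,185,560 by floor area (total 30,202): Packaging 777,351.74 → $777,350; Shipping 429,705.70 → $429,710; Maintenance 250,819.87 → $250,820; Finishing 851,184.33 → $851,180; Plating 876,498.36 → $876,500.
Totals: Packaging $461,350 + $777,350 = $1,238,700; Shipping $461,350 + $429,710 = $891,060; Maintenance $461,350 + $250,820 = $712,170; Finishing $461,350 + $851,180 = $1,312,530; Plating $461,350 + $876,500 = $1,337,850.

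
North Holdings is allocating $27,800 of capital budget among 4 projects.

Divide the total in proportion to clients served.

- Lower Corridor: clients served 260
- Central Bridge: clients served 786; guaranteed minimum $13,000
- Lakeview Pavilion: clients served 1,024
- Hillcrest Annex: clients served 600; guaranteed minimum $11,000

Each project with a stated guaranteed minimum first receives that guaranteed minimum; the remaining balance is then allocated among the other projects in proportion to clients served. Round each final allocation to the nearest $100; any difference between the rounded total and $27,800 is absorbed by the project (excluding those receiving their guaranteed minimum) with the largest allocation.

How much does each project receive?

Lower Corridor: $800 · Central Bridge: $13,000 · Lakeview Pavilion: $3,000 · Hillcrest Annex: $11,000

Guaranteed amounts: Central Bridge $13,000; Hillcrest Annex $11,000. Residual $3,800.
Residual split over remaining clients served 1,284: Lower Corridor 769.47 → $800; Lakeview Pavilion 3,030.53 → $3,000.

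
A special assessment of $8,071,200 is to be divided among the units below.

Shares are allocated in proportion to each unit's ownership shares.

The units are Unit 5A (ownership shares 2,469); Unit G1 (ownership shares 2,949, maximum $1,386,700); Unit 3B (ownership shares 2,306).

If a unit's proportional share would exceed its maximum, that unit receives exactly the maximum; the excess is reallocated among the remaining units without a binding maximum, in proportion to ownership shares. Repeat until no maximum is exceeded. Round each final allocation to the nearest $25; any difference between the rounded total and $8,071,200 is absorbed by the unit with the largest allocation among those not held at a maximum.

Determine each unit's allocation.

Unit 5A: $3,456,350 | Unit G1: $1,386,700 | Unit 3B: $3,228,150

Total ownership shares = 7,724.
Proportional shares (ignoring caps): Unit 5A 2,579,983.53; Unit G1 3,081,559.92; Unit 3B 2,409,656.55.
Held at cap: Unit G1 ($1,386,700); balance $6,684,500 reallocated over remaining ownership shares 4,775.
Redistributed shares: Unit 5A 3,456,341.47 → $3,456,350; Unit 3B 3,228,158.53 → $3,228,150.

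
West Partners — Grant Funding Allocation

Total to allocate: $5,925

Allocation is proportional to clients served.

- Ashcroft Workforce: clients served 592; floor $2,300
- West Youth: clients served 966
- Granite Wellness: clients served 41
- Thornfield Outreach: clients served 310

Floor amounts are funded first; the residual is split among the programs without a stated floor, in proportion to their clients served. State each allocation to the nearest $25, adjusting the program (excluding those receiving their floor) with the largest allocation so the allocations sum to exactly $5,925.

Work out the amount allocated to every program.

Fund the minimums — Ashcroft Workforce $2,300. Remaining pool $3,625.
Remaining pool split over remaining clients served 1,317: West Youth 2,658.88 → $2,650; Granite Wellness 112.85 → $125; Thornfield Outreach 853.26 → $850.

Ashcroft Workforce: $2,300 | West Youth: $2,650 | Granite Wellness: $125 | Thornfield Outreach: $850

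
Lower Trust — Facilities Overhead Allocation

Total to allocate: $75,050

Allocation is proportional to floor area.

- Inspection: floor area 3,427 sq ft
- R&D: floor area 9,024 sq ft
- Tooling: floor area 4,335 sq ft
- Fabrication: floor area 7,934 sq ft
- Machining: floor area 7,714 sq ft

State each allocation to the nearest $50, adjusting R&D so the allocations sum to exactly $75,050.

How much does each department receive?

Floor area total: 32,434.
Raw shares: Inspection 3,427/32,434 × $75,050 = 7,929.84; R&D 9,024/32,434 × $75,050 = 20,880.90; Tooling 4,335/32,434 × $75,050 = 10,030.89; Fabrication 7,934/32,434 × $75,050 = 18,358.72; Machining 7,714/32,434 × $75,050 = 17,849.65.
Rounded to nearest $50: Inspection $7,950; R&D $20,900; Tooling $10,050; Fabrication $18,350; Machining $17,850. Sum = $75,100.
Difference $75,050 − $75,100 = −$50 applied to R&D: R&D becomes $20,850.

Inspection: $7,950; R&D: $20,850; Tooling: $10,050; Fabrication: $18,350; Machining: $17,850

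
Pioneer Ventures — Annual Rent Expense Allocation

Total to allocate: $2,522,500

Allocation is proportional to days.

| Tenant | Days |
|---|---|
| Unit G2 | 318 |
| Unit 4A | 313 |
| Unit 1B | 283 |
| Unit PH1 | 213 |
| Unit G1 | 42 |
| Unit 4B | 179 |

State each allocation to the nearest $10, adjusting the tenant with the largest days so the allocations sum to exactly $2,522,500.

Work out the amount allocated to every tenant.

Days total: 318 + 313 + 283 + 213 + 42 + 179 = 1,348.
Pro-rata amounts: Unit G2 595,070.47; Unit 4A 585,714.02; Unit 1B 529,575.30; Unit PH1 398,584.94; Unit G1 78,594.21; Unit 4B 334,961.05.
At nearest $10: Unit G2 $595,070; Unit 4A $585,710; Unit 1B $529,580; Unit PH1 $398,580; Unit G1 $78,590; Unit 4B $334,960. Sum = $2,522,490.
Difference $2,522,500 − $2,522,490 = +$10 applied to largest days (Unit G2): Unit G2 becomes $595,080.

Unit G2: $595,080; Unit 4A: $585,710; Unit 1B: $529,580; Unit PH1: $398,580; Unit G1: $78,590; Unit 4B: $334,960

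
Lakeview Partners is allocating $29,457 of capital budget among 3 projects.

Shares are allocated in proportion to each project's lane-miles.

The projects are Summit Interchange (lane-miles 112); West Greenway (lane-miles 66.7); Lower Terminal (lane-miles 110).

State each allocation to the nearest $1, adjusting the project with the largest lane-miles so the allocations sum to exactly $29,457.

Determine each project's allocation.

Sum of lane-miles: 112 + 66.7 + 110 = 288.7.
Raw shares: Summit Interchange 11,427.72; West Greenway 6,805.62; Lower Terminal 11,223.66.
At nearest $1: Summit Interchange $11,428; West Greenway $6,806; Lower Terminal $11,224. Sum = $29,458.
Difference $29,457 − $29,458 = −$1 applied to largest lane-miles (Summit Interchange): Summit Interchange becomes $11,427.

Summit Interchange: $11,427 · West Greenway: $6,806 · Lower Terminal: $11,224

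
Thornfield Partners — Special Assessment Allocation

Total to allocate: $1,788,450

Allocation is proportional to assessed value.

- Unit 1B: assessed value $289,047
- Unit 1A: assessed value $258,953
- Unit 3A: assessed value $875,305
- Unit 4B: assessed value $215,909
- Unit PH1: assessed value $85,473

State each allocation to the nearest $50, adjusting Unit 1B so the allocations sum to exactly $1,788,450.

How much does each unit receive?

Total assessed value = 1,724,687.
Unrounded shares: Unit 1B 289,047/1,724,687 × $1,788,450 = 299,733.29; Unit 1A 258,953/1,724,687 × $1,788,450 = 268,526.69; Unit 3A 875,305/1,724,687 × $1,788,450 = 907,665.70; Unit 4B 215,909/1,724,687 × $1,788,450 = 223,891.32; Unit PH1 85,473/1,724,687 × $1,788,450 = 88,633.00.
After rounding ($50): Unit 1B $299,750; Unit 1A $268,550; Unit 3A $907,650; Unit 4B $223,900; Unit PH1 $88,650. Sum = $1,788,500.
Difference $1,788,450 − $1,788,500 = −$50 applied to Unit 1B: Unit 1B becomes $299,700.

Unit 1B: $299,700 · Unit 1A: $268,550 · Unit 3A: $907,650 · Unit 4B: $223,900 · Unit PH1: $88,650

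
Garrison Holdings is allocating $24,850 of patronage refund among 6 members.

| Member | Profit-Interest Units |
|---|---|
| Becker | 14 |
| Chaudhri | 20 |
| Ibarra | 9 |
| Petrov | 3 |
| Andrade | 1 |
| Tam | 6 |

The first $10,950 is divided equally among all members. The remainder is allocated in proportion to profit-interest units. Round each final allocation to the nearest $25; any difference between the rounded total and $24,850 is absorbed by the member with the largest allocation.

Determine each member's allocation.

$10,950 shared equally gives $1,825 per member.
Remainder $13,900 by profit-interest units (total 53): Becker 3,671.70 → $3,675; Chaudhri 5,245.28 → $5,250; Ibarra 2,360.38 → $2,350; Petrov 786.79 → $775; Andrade 262.26 → $250; Tam 1,573.58 → $1,575.
Rounding difference +$25 on remainder applied to Chaudhri.
Totals: Becker $1,825 + $3,675 = $5,500; Chaudhri $1,825 + $5,275 = $7,100; Ibarra $1,825 + $2,350 = $4,175; Petrov $1,825 + $775 = $2,600; Andrade $1,825 + $250 = $2,075; Tam $1,825 + $1,575 = $3,400.

Becker: $5,500 · Chaudhri: $7,100 · Ibarra: $4,175 · Petrov: $2,600 · Andrade: $2,075 · Tam: $3,400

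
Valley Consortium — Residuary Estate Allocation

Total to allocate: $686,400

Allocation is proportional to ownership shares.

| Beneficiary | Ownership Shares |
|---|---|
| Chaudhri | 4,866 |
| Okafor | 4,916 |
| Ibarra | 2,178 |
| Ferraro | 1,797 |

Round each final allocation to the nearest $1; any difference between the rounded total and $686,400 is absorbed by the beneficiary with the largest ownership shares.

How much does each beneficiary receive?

Chaudhri: $242,787 | Okafor: $245,282 | Ibarra: $108,670 | Ferraro: $89,661

Sum of ownership shares: 4,866 + 4,916 + 2,178 + 1,797 = 13,757.
Pro-rata amounts: Chaudhri 242,787.12; Okafor 245,281.85; Ibarra 108,670.44; Ferraro 89,660.59.
Rounded to nearest $1: Chaudhri $242,787; Okafor $245,282; Ibarra $108,670; Ferraro $89,661. Sum = $686,400.
No rounding difference to absorb.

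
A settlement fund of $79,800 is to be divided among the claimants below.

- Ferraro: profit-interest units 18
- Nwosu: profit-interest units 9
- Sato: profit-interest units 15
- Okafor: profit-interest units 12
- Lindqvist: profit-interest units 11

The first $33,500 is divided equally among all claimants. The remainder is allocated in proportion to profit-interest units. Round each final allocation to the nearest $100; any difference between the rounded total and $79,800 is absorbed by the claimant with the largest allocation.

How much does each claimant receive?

First tranche $33,500 split equally: $6,700 each.
Remainder $46,300 by profit-interest units (total 65): Ferraro 12,821.54 → $12,800; Nwosu 6,410.77 → $6,400; Sato 10,684.62 → $10,700; Okafor 8,547.69 → $8,500; Lindqvist 7,835.38 → $7,800.
Rounding difference +$100 on remainder applied to Ferraro.
Totals: Ferraro $6,700 + $12,900 = $19,600; Nwosu $6,700 + $6,400 = $13,100; Sato $6,700 + $10,700 = $17,400; Okafor $6,700 + $8,500 = $15,200; Lindqvist $6,700 + $7,800 = $14,500.

Ferraro: $19,600 · Nwosu: $13,100 · Sato: $17,400 · Okafor: $15,200 · Lindqvist: $14,500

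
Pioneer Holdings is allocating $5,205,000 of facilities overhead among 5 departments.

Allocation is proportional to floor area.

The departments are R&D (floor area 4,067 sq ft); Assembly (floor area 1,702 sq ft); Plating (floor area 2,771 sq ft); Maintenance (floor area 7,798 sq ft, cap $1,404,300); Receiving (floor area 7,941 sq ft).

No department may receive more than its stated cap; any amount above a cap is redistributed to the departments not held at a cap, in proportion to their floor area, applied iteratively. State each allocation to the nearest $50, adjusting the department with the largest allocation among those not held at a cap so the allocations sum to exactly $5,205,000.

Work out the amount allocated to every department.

Total floor area = 24,279.
Proportional shares (ignoring caps): R&D 871,894.85; Assembly 364,879.53; Plating 594,054.74; Maintenance 1,671,757.07; Receiving 1,702,413.81.
Cap binds for Maintenance ($1,404,300); remaining pool $3,800,700 reallocated over remaining floor area 16,481.
Redistributed shares: R&D 937,894.96 → $937,900; Assembly 392,499.93 → $392,500; Plating 639,023.10 → $639,000; Receiving 1,831,282.00 → $1,831,300.

R&D: $937,900 · Assembly: $392,500 · Plating: $639,000 · Maintenance: $1,404,300 · Receiving: $1,831,300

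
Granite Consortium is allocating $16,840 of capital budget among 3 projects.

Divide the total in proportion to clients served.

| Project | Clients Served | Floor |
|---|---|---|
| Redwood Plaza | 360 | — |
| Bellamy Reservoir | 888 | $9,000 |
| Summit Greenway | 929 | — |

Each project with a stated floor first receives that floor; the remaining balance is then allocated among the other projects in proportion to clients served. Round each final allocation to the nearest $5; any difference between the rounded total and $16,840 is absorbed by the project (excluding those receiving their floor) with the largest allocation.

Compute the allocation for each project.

Redwood Plaza: $2,190 | Bellamy Reservoir: $9,000 | Summit Greenway: $5,650

Minimums first: Bellamy Reservoir $9,000. Balance $7,840.
Balance split over remaining clients served 1,289: Redwood Plaza 2,189.60 → $2,190; Summit Greenway 5,650.40 → $5,650.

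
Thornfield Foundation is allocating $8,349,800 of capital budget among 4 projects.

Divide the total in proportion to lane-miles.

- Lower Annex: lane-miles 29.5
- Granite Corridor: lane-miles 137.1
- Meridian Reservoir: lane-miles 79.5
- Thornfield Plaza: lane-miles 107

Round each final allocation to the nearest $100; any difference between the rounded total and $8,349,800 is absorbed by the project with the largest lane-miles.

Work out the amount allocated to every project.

Lower Annex: $697,600 · Granite Corridor: $3,242,100 · Meridian Reservoir: $1,879,900 · Thornfield Plaza: $2,530,200

Combined lane-miles = 353.1.
Raw shares: Lower Annex 29.5/353.1 × $8,349,800 = 697,590.20; Granite Corridor 137.1/353.1 × $8,349,800 = 3,242,020.90; Meridian Reservoir 79.5/353.1 × $8,349,800 = 1,879,946.47; Thornfield Plaza 107/353.1 × $8,349,800 = 2,530,242.42.
After rounding ($100): Lower Annex $697,600; Granite Corridor $3,242,000; Meridian Reservoir $1,879,900; Thornfield Plaza $2,530,200. Sum = $8,349,700.
Difference $8,349,800 − $8,349,700 = +$100 applied to largest lane-miles (Granite Corridor): Granite Corridor becomes $3,242,100.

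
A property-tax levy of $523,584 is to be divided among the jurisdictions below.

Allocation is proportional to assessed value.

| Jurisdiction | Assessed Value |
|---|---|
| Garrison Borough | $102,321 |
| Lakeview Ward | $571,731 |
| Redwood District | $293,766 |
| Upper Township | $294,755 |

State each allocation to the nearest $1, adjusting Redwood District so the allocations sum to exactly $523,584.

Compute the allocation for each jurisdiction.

Garrison Borough: $42,432 | Lakeview Ward: $237,095 | Redwood District: $121,823 | Upper Township: $122,234

Sum of assessed value: 1,262,573.
Proportional shares: Garrison Borough 102,321/1,262,573 × $523,584 = 42,432.11; Lakeview Ward 571,731/1,262,573 × $523,584 = 237,094.57; Redwood District 293,766/1,262,573 × $523,584 = 121,823.59; Upper Township 294,755/1,262,573 × $523,584 = 122,233.73.
At nearest $1: Garrison Borough $42,432; Lakeview Ward $237,095; Redwood District $121,824; Upper Township $122,234. Sum = $523,585.
Difference $523,584 − $523,585 = −$1 applied to Redwood District: Redwood District becomes $121,823.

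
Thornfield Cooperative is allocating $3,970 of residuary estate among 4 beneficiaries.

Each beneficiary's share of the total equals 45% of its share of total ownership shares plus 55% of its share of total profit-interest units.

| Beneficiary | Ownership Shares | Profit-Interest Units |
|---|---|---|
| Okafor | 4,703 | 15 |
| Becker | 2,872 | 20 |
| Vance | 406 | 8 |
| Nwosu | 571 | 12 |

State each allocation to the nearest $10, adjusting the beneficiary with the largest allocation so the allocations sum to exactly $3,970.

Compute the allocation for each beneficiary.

Okafor: $1,580 · Becker: $1,390 · Vance: $400 · Nwosu: $600

Totals — ownership shares 8,552, profit-interest units 55.
Combined weights (45% ownership shares + 55% profit-interest units): Okafor 0.3975; Becker 0.3511; Vance 0.1014; Nwosu 0.1500.
Pro-rata amounts: Okafor 1,577.95; Becker 1,393.96; Vance 402.41; Nwosu 595.68.
Rounded to nearest $10: Okafor $1,580; Becker $1,390; Vance $400; Nwosu $600. Sum = $3,970.
Sum already equals the total — no adjustment.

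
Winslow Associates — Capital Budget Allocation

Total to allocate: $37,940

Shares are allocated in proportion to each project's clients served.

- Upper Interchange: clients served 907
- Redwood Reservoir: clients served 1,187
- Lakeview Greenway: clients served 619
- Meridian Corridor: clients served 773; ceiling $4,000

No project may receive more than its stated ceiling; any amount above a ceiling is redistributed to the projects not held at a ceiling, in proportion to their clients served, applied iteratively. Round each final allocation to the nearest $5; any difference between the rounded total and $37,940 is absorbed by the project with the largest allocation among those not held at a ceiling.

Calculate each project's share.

Total clients served = 3,486.
Unconstrained shares: Upper Interchange 9,871.37; Redwood Reservoir 12,918.76; Lakeview Greenway 6,736.91; Meridian Corridor 8,412.97.
Cap binds for Meridian Corridor ($4,000); remaining pool $33,940 reallocated over remaining clients served 2,713.
Remaining shares: Upper Interchange 11,346.69 → $11,345; Redwood Reservoir 14,849.53 → $14,850; Lakeview Greenway 7,743.77 → $7,745.

Upper Interchange: $11,345; Redwood Reservoir: $14,850; Lakeview Greenway: $7,745; Meridian Corridor: $4,000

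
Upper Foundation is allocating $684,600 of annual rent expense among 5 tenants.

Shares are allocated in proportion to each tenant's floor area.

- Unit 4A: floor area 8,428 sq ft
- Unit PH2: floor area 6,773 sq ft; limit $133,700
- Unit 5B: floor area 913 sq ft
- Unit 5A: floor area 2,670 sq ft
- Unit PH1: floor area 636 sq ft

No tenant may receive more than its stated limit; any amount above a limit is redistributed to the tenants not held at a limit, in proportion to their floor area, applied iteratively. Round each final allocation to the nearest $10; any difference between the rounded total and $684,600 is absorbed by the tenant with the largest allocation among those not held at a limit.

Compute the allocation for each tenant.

Combined floor area = 19,420.
Unconstrained shares: Unit 4A 297,106.53; Unit PH2 238,763.94; Unit 5B 32,185.37; Unit 5A 94,123.69; Unit PH1 22,420.47.
Cap binds for Unit PH2 ($133,700); remaining pool $550,900 reallocated over remaining floor area 12,647.
Remaining shares: Unit 4A 367,121.47 → $367,120; Unit 5B 39,770.04 → $39,770; Unit 5A 116,304.50 → $116,300; Unit PH1 27,703.99 → $27,700.
Rounding difference +$10 applied to Unit 4A → $367,130.

Unit 4A: $367,130 · Unit PH2: $133,700 · Unit 5B: $39,770 · Unit 5A: $116,300 · Unit PH1: $27,700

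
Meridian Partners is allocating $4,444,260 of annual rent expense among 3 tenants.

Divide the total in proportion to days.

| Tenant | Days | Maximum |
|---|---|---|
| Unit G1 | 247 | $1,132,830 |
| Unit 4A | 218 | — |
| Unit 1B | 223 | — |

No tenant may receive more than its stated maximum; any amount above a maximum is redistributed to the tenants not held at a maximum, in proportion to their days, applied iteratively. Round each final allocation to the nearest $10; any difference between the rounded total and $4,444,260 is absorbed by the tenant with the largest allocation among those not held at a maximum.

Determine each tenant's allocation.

Total days = 688.
Unconstrained shares: Unit G1 1,595,541.02; Unit 4A 1,408,210.29; Unit 1B 1,440,508.69.
Cap binds for Unit G1 ($1,132,830); balance $3,311,430 reallocated over remaining days 441.
Remaining shares: Unit 4A 1,636,942.72 → $1,636,940; Unit 1B 1,674,487.28 → $1,674,490.

Unit G1: $1,132,830; Unit 4A: $1,636,940; Unit 1B: $1,674,490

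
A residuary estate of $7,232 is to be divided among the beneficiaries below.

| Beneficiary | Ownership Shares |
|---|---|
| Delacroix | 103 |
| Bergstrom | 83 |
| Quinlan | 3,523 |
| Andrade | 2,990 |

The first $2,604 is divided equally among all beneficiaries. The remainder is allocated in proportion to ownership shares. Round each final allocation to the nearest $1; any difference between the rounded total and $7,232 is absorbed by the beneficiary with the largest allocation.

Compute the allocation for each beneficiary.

$2,604 shared equally gives $651 per beneficiary.
Remainder $4,628 by ownership shares (total 6,699): Delacroix 71.16 → $71; Bergstrom 57.34 → $57; Quinlan 2,433.86 → $2,434; Andrade 2,065.64 → $2,066.
Totals: Delacroix $651 + $71 = $722; Bergstrom $651 + $57 = $708; Quinlan $651 + $2,434 = $3,085; Andrade $651 + $2,066 = $2,717.

Delacroix: $722; Bergstrom: $708; Quinlan: $3,085; Andrade: $2,717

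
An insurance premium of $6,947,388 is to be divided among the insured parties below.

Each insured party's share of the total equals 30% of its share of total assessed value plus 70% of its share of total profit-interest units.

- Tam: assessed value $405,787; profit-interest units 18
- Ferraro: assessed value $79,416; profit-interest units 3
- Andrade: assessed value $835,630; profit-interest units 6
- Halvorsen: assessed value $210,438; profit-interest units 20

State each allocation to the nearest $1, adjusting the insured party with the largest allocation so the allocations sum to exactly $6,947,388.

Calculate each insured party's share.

Totals — assessed value 1,531,271, profit-interest units 47.
Blended shares (30% assessed value + 70% profit-interest units): Tam 0.3476; Ferraro 0.0602; Andrade 0.2531; Halvorsen 0.3391.
Proportional shares: Tam 2,414,808.85; Ferraro 418,508.505; Andrade 1,758,208.29; Halvorsen 2,355,862.36.
Rounded to nearest $1: Tam $2,414,809; Ferraro $418,509; Andrade $1,758,208; Halvorsen $2,355,862. Sum = $6,947,388.
No rounding difference to absorb.

Tam: $2,414,809 | Ferraro: $418,509 | Andrade: $1,758,208 | Halvorsen: $2,355,862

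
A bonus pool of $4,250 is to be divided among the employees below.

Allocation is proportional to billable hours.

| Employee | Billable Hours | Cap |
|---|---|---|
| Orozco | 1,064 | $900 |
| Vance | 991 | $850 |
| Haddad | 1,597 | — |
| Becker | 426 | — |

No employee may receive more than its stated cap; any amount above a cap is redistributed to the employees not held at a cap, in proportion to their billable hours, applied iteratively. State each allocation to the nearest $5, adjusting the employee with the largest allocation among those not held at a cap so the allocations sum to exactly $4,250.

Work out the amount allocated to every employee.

Orozco: $900; Vance: $850; Haddad: $1,975; Becker: $525

Combined billable hours = 4,078.
Unconstrained shares: Orozco 1,108.88; Vance 1,032.80; Haddad 1,664.36; Becker 443.97.
Cap binds for Orozco ($900), Vance ($850); residual $2,500 reallocated over remaining billable hours 2,023.
Shares after redistribution: Haddad 1,973.55 → $1,975; Becker 526.45 → $525.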